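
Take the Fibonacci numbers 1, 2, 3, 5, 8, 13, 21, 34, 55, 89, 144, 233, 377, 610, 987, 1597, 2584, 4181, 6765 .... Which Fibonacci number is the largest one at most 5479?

4181

4181 ≤ 5479 < 6765, so the largest Fibonacci number not exceeding 5479 is 4181.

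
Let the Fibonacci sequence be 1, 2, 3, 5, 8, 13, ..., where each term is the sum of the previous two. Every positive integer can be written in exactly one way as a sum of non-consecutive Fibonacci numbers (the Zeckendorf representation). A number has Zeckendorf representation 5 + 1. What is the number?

5 + 1 = 6.

6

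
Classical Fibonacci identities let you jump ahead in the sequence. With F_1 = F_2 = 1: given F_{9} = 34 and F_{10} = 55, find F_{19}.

4181

By F_{2k+1} = F_k² + F_{k+1}²: F_{19} = 34² + 55² = 1156 + 3025 = 4181.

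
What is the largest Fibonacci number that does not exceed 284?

233 ≤ 284 < 377, so the largest Fibonacci number not exceeding 284 is 233.

233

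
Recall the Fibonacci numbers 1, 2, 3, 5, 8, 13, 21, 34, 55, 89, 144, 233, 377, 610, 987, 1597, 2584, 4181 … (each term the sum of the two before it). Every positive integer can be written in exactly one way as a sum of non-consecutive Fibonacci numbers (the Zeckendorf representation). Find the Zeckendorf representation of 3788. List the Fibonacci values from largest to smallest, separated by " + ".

2584 + 987 + 144 + 55 + 13 + 5

Repeatedly subtract the largest Fibonacci number that fits:
take 2584 (≤ 3788); 3788 − 2584 = 1204
take 987 (≤ 1204); 1204 − 987 = 217
take 144 (≤ 217); 217 − 144 = 73
take 55 (≤ 73); 73 − 55 = 18
take 13 (≤ 18); 18 − 13 = 5
take 5 (≤ 5); 5 − 5 = 0
So 3788 = 2584 + 987 + 144 + 55 + 13 + 5, with no two terms consecutive in the sequence.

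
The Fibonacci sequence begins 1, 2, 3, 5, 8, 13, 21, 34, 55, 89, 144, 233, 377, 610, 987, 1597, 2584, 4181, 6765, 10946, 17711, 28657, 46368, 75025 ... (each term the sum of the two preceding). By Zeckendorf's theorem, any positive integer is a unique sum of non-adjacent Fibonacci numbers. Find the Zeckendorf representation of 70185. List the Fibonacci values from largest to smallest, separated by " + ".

46368 + 17711 + 4181 + 1597 + 233 + 89 + 5 + 1

Greedy algorithm:
46368 ≤ 70185 < 75025, so take 46368; remainder 23817
17711 ≤ 23817 < 28657, so take 17711; remainder 6106
4181 ≤ 6106 < 6765, so take 4181; remainder 1925
1597 ≤ 1925 < 2584, so take 1597; remainder 328
233 ≤ 328 < 377, so take 233; remainder 95
89 ≤ 95 < 144, so take 89; remainder 6
5 ≤ 6 < 8, so take 5; remainder 1
1 ≤ 1 < 2, so take 1; remainder 0
So 70185 = 46368 + 17711 + 4181 + 1597 + 233 + 89 + 5 + 1, with no two terms consecutive in the sequence.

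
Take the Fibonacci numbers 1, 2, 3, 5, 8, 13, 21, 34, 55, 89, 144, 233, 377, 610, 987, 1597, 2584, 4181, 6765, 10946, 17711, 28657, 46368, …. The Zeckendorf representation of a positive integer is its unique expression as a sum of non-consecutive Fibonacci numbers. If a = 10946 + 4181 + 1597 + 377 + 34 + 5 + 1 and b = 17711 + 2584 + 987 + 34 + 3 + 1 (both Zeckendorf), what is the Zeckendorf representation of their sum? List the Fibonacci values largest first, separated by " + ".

28657 + 6765 + 2584 + 377 + 55 + 21 + 2

The two numbers are 17141 and 21320, so their sum is 38461.
subtract 28657 from 38461: 9804 remains
subtract 6765 from 9804: 3039 remains
subtract 2584 from 3039: 455 remains
subtract 377 from 455: 78 remains
subtract 55 from 78: 23 remains
subtract 21 from 23: 2 remains
subtract 2 from 2: 0 remains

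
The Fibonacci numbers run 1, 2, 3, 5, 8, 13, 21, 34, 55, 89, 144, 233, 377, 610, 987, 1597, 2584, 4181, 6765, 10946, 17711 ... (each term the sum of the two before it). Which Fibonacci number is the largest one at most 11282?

10946 ≤ 11282 < 17711, so the largest Fibonacci number not exceeding 11282 is 10946.

10946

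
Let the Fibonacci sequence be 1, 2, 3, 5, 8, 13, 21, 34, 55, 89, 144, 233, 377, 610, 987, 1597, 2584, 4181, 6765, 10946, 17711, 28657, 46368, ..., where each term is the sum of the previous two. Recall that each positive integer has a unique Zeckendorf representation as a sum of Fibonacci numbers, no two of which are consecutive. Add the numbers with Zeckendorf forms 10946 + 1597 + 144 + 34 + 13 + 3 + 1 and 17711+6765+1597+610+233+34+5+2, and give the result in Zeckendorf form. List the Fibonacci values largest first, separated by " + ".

28657 + 10946 + 89 + 3

The two numbers are 12738 and 26957, so their sum is 39695.
largest Fibonacci ≤ 39695 is 28657; 39695 − 28657 = 11038
largest Fibonacci ≤ 11038 is 10946; 11038 − 10946 = 92
largest Fibonacci ≤ 92 is 89; 92 − 89 = 3
largest Fibonacci ≤ 3 is 3; 3 − 3 = 0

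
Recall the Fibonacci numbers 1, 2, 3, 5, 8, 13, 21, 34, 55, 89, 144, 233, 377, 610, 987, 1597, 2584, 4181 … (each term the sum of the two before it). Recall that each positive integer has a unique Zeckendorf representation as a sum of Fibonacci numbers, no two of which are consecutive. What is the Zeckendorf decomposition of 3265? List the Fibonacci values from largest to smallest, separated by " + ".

largest Fibonacci ≤ 3265 is 2584; 3265 − 2584 = 681
largest Fibonacci ≤ 681 is 610; 681 − 610 = 71
largest Fibonacci ≤ 71 is 55; 71 − 55 = 16
largest Fibonacci ≤ 16 is 13; 16 − 13 = 3
largest Fibonacci ≤ 3 is 3; 3 − 3 = 0
So 3265 = 2584 + 610 + 55 + 13 + 3, with no two terms consecutive in the sequence.

2584 + 610 + 55 + 13 + 3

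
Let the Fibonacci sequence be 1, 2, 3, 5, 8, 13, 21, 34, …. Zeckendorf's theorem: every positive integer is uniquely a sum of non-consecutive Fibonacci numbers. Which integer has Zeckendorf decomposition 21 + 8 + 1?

21 + 8 + 1 = 30.

30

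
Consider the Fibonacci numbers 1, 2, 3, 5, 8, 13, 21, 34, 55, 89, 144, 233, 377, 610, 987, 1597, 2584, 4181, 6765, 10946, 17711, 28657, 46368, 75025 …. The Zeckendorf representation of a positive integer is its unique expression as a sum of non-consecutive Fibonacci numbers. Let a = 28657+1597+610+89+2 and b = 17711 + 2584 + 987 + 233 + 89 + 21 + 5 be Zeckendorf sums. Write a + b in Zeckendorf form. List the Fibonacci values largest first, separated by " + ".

46368 + 4181 + 1597 + 377 + 55 + 5 + 2

The two numbers are 30955 and 21630, so their sum is 52585.
subtract 46368 from 52585: 6217 remains
subtract 4181 from 6217: 2036 remains
subtract 1597 from 2036: 439 remains
subtract 377 from 439: 62 remains
subtract 55 from 62: 7 remains
subtract 5 from 7: 2 remains
subtract 2 from 2: 0 remains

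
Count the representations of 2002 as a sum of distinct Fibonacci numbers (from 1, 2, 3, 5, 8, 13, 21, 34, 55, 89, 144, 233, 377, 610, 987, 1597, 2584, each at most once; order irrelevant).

Starting from the Zeckendorf form and repeatedly splitting a term F_k into F_{k−1} + F_{k−2} (when neither is already used) reaches every representation.
2002 = 1597+377+21+5+2 = 1597+377+13+8+5+2 = 1597+233+144+21+5+2 = … (11 more), for 14 in all.

14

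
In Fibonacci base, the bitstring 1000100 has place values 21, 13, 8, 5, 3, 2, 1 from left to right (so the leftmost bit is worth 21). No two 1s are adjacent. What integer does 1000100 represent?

Summing the place values of the 1 bits: 21 + 3 = 24.

24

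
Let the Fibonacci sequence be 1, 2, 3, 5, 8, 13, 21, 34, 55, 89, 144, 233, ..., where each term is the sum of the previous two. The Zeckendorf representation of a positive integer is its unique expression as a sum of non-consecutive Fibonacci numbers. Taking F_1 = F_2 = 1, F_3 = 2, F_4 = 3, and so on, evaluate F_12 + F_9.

178

F_12 + F_9 = 144 + 34 = 178.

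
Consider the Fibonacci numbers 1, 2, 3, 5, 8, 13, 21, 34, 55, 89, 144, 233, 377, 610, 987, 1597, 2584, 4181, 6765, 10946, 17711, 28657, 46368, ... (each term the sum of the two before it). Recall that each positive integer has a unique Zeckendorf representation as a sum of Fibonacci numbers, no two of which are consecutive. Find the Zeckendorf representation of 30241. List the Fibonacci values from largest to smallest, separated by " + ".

28657 ≤ 30241 < 46368, so take 28657; remainder 1584
987 ≤ 1584 < 1597, so take 987; remainder 597
377 ≤ 597 < 610, so take 377; remainder 220
144 ≤ 220 < 233, so take 144; remainder 76
55 ≤ 76 < 89, so take 55; remainder 21
21 ≤ 21 < 34, so take 21; remainder 0
So 30241 = 28657 + 987 + 377 + 144 + 55 + 21, with no two terms consecutive in the sequence.

28657 + 987 + 377 + 144 + 55 + 21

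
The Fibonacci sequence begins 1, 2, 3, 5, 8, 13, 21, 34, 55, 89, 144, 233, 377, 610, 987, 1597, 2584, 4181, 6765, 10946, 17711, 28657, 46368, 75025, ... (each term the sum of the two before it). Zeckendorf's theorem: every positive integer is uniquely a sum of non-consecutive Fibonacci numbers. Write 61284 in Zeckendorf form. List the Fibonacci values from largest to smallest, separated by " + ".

46368 + 10946 + 2584 + 987 + 377 + 21 + 1

Greedily peel off the largest Fibonacci term at each step:
61284: greatest Fibonacci not exceeding it is 46368, leaving 14916
14916: greatest Fibonacci not exceeding it is 10946, leaving 3970
3970: greatest Fibonacci not exceeding it is 2584, leaving 1386
1386: greatest Fibonacci not exceeding it is 987, leaving 399
399: greatest Fibonacci not exceeding it is 377, leaving 22
22: greatest Fibonacci not exceeding it is 21, leaving 1
1: greatest Fibonacci not exceeding it is 1, leaving 0
So 61284 = 46368 + 10946 + 2584 + 987 + 377 + 21 + 1, with no two terms consecutive in the sequence.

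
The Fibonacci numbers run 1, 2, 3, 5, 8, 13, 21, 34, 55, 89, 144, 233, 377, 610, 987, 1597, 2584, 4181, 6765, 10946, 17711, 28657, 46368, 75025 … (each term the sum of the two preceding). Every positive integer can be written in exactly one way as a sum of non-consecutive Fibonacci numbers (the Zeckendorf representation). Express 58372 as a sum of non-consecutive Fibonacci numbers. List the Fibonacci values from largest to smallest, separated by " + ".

46368 + 10946 + 987 + 55 + 13 + 3

Greedily peel off the largest Fibonacci term at each step:
subtract 46368 from 58372: 12004 remains
subtract 10946 from 12004: 1058 remains
subtract 987 from 1058: 71 remains
subtract 55 from 71: 16 remains
subtract 13 from 16: 3 remains
subtract 3 from 3: 0 remains
So 58372 = 46368 + 10946 + 987 + 55 + 13 + 3, with no two terms consecutive in the sequence.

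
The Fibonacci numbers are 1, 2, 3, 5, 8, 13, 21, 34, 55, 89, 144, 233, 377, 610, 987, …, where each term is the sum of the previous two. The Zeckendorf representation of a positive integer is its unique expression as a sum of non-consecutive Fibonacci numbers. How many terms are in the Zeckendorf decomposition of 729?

5

Repeatedly subtract the largest Fibonacci number that fits:
take 610 (≤ 729); 729 − 610 = 119
take 89 (≤ 119); 119 − 89 = 30
take 21 (≤ 30); 30 − 21 = 9
take 8 (≤ 9); 9 − 8 = 1
take 1 (≤ 1); 1 − 1 = 0
729 = 610 + 89 + 21 + 8 + 1, which has 5 terms.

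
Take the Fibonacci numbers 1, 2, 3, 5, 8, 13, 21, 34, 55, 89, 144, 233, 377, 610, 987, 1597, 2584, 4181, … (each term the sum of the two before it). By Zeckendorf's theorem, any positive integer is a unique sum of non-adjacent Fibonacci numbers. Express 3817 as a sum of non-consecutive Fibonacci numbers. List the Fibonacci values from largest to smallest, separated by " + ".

Repeatedly subtract the largest Fibonacci number that fits:
take 2584 (≤ 3817); 3817 − 2584 = 1233
take 987 (≤ 1233); 1233 − 987 = 246
take 233 (≤ 246); 246 − 233 = 13
take 13 (≤ 13); 13 − 13 = 0
So 3817 = 2584 + 987 + 233 + 13, with no two terms consecutive in the sequence.

2584 + 987 + 233 + 13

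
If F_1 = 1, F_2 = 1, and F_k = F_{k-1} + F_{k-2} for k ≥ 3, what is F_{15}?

610

Iterating the recurrence up to F_{11} = 89 and F_{10} = 55:
F_{12} = F_{11} + F_{10} = 89 + 55 = 144
F_{13} = F_{12} + F_{11} = 144 + 89 = 233
F_{14} = F_{13} + F_{12} = 233 + 144 = 377
F_{15} = F_{14} + F_{13} = 377 + 233 = 610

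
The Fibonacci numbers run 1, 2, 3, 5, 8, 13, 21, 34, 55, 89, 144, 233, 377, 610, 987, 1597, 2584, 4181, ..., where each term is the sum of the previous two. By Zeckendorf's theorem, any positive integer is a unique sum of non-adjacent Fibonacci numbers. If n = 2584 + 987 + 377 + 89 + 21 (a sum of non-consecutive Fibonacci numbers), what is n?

4058

2584 + 987 + 377 + 89 + 21 = 4058.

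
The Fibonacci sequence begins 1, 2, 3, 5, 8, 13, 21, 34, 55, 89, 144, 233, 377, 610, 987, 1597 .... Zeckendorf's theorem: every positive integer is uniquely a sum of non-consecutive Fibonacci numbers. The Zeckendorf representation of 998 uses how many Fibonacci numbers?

Greedy algorithm:
take 987 (≤ 998); 998 − 987 = 11
take 8 (≤ 11); 11 − 8 = 3
take 3 (≤ 3); 3 − 3 = 0
998 = 987 + 8 + 3, which has 3 terms.

3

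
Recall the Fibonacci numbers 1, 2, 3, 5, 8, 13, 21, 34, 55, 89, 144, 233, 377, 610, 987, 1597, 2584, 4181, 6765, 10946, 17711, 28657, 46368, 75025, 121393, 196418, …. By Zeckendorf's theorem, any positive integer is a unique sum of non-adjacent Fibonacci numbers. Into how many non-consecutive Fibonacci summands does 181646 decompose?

10

181646: greatest Fibonacci not exceeding it is 121393, leaving 60253
60253: greatest Fibonacci not exceeding it is 46368, leaving 13885
13885: greatest Fibonacci not exceeding it is 10946, leaving 2939
2939: greatest Fibonacci not exceeding it is 2584, leaving 355
355: greatest Fibonacci not exceeding it is 233, leaving 122
122: greatest Fibonacci not exceeding it is 89, leaving 33
33: greatest Fibonacci not exceeding it is 21, leaving 12
12: greatest Fibonacci not exceeding it is 8, leaving 4
4: greatest Fibonacci not exceeding it is 3, leaving 1
1: greatest Fibonacci not exceeding it is 1, leaving 0
181646 = 121393 + 46368 + 10946 + 2584 + 233 + 89 + 21 + 8 + 3 + 1, which has 10 terms.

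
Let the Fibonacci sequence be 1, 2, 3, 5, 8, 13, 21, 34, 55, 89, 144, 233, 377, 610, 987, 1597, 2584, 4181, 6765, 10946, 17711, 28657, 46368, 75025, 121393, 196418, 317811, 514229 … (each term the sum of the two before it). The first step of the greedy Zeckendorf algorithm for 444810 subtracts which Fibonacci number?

317811

317811 ≤ 444810 < 514229, so the largest Fibonacci number not exceeding 444810 is 317811.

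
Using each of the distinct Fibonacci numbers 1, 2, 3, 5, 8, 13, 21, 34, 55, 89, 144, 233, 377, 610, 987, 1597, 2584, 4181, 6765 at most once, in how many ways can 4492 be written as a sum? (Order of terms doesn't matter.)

35

Each representation comes from the Zeckendorf form by replacing some F_k with F_{k−1} + F_{k−2} where possible.
4492 = 4181+233+55+21+2 = 4181+233+55+13+8+2 = 4181+144+89+55+21+2 = 2584+1597+233+55+21+2 = 4181+233+55+13+5+3+2 = … (30 more), for 35 in all.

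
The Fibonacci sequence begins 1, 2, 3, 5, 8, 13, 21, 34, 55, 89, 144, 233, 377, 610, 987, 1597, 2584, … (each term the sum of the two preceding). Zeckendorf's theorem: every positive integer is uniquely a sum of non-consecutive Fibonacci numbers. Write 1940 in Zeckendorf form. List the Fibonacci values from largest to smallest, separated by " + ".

take 1597 (≤ 1940); 1940 − 1597 = 343
take 233 (≤ 343); 343 − 233 = 110
take 89 (≤ 110); 110 − 89 = 21
take 21 (≤ 21); 21 − 21 = 0
So 1940 = 1597 + 233 + 89 + 21, with no two terms consecutive in the sequence.

1597 + 233 + 89 + 21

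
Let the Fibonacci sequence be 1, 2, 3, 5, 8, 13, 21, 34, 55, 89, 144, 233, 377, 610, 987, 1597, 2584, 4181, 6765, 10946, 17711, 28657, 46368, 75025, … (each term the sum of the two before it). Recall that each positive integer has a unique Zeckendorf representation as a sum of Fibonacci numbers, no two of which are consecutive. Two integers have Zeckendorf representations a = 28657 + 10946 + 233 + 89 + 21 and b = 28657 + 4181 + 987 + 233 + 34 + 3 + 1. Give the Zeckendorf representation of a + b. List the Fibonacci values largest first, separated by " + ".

The two numbers are 39946 and 34096, so their sum is 74042.
Greedily peel off the largest Fibonacci term at each step:
46368 ≤ 74042 < 75025, so take 46368; remainder 27674
17711 ≤ 27674 < 28657, so take 17711; remainder 9963
6765 ≤ 9963 < 10946, so take 6765; remainder 3198
2584 ≤ 3198 < 4181, so take 2584; remainder 614
610 ≤ 614 < 987, so take 610; remainder 4
3 ≤ 4 < 5, so take 3; remainder 1
1 ≤ 1 < 2, so take 1; remainder 0

46368 + 17711 + 6765 + 2584 + 610 + 3 + 1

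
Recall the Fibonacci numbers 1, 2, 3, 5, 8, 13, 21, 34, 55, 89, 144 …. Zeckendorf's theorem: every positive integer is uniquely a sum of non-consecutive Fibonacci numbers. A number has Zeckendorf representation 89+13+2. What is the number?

89+13+2 = 104.

104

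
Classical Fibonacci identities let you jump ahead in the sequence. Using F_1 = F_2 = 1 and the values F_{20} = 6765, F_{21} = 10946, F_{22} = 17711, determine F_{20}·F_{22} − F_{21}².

6765·17711 − 10946² = 119814915 − 119814916 = -1. (Cassini's identity: F_{k−1}F_{k+1} − F_k² = (−1)^k.)

-1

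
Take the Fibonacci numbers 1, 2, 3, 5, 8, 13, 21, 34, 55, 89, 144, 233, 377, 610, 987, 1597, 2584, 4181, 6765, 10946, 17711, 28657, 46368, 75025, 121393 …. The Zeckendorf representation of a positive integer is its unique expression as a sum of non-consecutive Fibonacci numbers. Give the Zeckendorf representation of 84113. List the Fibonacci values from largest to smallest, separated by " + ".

Greedy algorithm:
84113: greatest Fibonacci not exceeding it is 75025, leaving 9088
9088: greatest Fibonacci not exceeding it is 6765, leaving 2323
2323: greatest Fibonacci not exceeding it is 1597, leaving 726
726: greatest Fibonacci not exceeding it is 610, leaving 116
116: greatest Fibonacci not exceeding it is 89, leaving 27
27: greatest Fibonacci not exceeding it is 21, leaving 6
6: greatest Fibonacci not exceeding it is 5, leaving 1
1: greatest Fibonacci not exceeding it is 1, leaving 0
So 84113 = 75025 + 6765 + 1597 + 610 + 89 + 21 + 5 + 1, with no two terms consecutive in the sequence.

75025 + 6765 + 1597 + 610 + 89 + 21 + 5 + 1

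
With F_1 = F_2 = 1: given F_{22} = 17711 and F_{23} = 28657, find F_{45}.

1134903170

By F_{2k+1} = F_k² + F_{k+1}²: F_{45} = 17711² + 28657² = 313679521 + 821223649 = 1134903170.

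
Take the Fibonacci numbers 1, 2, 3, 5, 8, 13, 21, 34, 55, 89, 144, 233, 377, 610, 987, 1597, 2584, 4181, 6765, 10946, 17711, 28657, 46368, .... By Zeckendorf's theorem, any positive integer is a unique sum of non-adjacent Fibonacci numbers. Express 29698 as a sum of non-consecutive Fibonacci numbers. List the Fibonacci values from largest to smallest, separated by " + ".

Greedily peel off the largest Fibonacci term at each step:
largest Fibonacci ≤ 29698 is 28657; 29698 − 28657 = 1041
largest Fibonacci ≤ 1041 is 987; 1041 − 987 = 54
largest Fibonacci ≤ 54 is 34; 54 − 34 = 20
largest Fibonacci ≤ 20 is 13; 20 − 13 = 7
largest Fibonacci ≤ 7 is 5; 7 − 5 = 2
largest Fibonacci ≤ 2 is 2; 2 − 2 = 0
So 29698 = 28657 + 987 + 34 + 13 + 5 + 2, with no two terms consecutive in the sequence.

28657 + 987 + 34 + 13 + 5 + 2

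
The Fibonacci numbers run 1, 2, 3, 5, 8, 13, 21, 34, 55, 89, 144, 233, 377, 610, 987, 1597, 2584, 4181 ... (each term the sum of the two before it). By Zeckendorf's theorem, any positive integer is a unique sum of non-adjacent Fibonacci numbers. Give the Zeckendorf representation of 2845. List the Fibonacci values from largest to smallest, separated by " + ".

2845 − 2584 = 261
261 − 233 = 28
28 − 21 = 7
7 − 5 = 2
2 − 2 = 0
So 2845 = 2584 + 233 + 21 + 5 + 2, with no two terms consecutive in the sequence.

2584 + 233 + 21 + 5 + 2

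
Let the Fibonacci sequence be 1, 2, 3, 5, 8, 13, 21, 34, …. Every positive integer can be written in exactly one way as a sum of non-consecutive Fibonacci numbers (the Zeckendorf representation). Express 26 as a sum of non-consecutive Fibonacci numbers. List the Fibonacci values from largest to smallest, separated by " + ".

Repeatedly subtract the largest Fibonacci number that fits:
largest Fibonacci ≤ 26 is 21; 26 − 21 = 5
largest Fibonacci ≤ 5 is 5; 5 − 5 = 0
So 26 = 21 + 5, with no two terms consecutive in the sequence.

21 + 5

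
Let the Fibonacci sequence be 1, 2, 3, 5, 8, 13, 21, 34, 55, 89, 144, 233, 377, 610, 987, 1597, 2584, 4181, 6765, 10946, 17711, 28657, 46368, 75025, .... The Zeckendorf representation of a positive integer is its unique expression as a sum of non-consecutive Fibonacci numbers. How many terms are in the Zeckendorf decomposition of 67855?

Greedily peel off the largest Fibonacci term at each step:
46368 ≤ 67855 < 75025, so take 46368; remainder 21487
17711 ≤ 21487 < 28657, so take 17711; remainder 3776
2584 ≤ 3776 < 4181, so take 2584; remainder 1192
987 ≤ 1192 < 1597, so take 987; remainder 205
144 ≤ 205 < 233, so take 144; remainder 61
55 ≤ 61 < 89, so take 55; remainder 6
5 ≤ 6 < 8, so take 5; remainder 1
1 ≤ 1 < 2, so take 1; remainder 0
67855 = 46368 + 17711 + 2584 + 987 + 144 + 55 + 5 + 1, which has 8 terms.

8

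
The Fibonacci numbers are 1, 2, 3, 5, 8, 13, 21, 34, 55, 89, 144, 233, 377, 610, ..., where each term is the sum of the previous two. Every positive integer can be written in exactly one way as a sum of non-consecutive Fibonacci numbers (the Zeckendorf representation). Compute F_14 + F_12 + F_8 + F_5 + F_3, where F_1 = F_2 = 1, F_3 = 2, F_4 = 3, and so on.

549

F_14 + F_12 + F_8 + F_5 + F_3 = 377 + 144 + 21 + 5 + 2 = 549.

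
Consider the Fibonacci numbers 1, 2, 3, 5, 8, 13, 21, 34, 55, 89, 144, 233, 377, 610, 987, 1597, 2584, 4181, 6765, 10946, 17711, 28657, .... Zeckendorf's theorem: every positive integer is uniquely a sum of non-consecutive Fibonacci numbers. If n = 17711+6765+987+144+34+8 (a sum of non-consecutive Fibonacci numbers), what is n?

17711+6765+987+144+34+8 = 25649.

25649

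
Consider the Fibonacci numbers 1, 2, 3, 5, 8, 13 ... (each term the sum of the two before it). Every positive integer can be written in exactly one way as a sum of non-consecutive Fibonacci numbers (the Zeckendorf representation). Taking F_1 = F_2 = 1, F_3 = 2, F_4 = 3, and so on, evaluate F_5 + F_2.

F_5 + F_2 = 5 + 1 = 6.

6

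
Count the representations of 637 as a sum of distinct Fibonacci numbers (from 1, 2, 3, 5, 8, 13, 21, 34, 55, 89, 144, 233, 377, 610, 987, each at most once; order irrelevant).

Each representation comes from the Zeckendorf form by replacing some F_k with F_{k−1} + F_{k−2} where possible.
637 = 610+21+5+1 = 610+21+3+2+1 = 610+13+8+5+1 = 377+233+21+5+1 = … (12 more), for 16 in all.

16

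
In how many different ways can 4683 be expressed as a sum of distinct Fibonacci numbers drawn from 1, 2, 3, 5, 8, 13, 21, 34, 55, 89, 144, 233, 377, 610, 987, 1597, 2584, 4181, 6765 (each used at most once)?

30

Starting from the Zeckendorf form and repeatedly splitting a term F_k into F_{k−1} + F_{k−2} (when neither is already used) reaches every representation.
4683 = 4181+377+89+34+2 = 4181+377+89+21+13+2 = 4181+233+144+89+34+2 = 2584+1597+377+89+34+2 = 4181+377+89+21+8+5+2 = … (25 more), for 30 in all.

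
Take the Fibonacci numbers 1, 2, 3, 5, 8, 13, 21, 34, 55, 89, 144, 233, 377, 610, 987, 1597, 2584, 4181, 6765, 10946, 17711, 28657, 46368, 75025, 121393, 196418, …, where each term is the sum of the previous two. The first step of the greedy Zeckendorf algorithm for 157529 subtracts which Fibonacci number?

121393

121393 ≤ 157529 < 196418, so the largest Fibonacci number not exceeding 157529 is 121393.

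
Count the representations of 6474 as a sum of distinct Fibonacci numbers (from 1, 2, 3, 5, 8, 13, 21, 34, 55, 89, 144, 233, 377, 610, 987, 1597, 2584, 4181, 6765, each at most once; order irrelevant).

Starting from the Zeckendorf form and repeatedly splitting a term F_k into F_{k−1} + F_{k−2} (when neither is already used) reaches every representation.
6474 = 4181+1597+610+55+21+8+2 = 4181+1597+610+55+21+5+3+2 = 4181+1597+377+233+55+21+8+2 = 4181+1597+610+55+13+8+5+3+2 = … (24 more), for 28 in all.

28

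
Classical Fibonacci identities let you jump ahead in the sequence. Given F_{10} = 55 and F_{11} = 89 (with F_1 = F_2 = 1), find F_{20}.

By the doubling identity F_{2k} = F_k(2F_{k+1} − F_k): F_{20} = 55·(2·89 − 55) = 55·123 = 6765.

6765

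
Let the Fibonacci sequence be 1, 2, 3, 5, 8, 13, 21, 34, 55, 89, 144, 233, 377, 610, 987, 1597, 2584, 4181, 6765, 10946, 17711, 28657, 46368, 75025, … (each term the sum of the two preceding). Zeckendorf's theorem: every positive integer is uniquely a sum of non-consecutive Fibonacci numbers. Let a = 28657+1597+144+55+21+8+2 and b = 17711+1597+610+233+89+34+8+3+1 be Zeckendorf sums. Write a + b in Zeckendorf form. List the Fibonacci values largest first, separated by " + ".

The two numbers are 30484 and 20286, so their sum is 50770.
46368 ≤ 50770 < 75025, so take 46368; remainder 4402
4181 ≤ 4402 < 6765, so take 4181; remainder 221
144 ≤ 221 < 233, so take 144; remainder 77
55 ≤ 77 < 89, so take 55; remainder 22
21 ≤ 22 < 34, so take 21; remainder 1
1 ≤ 1 < 2, so take 1; remainder 0

46368 + 4181 + 144 + 55 + 21 + 1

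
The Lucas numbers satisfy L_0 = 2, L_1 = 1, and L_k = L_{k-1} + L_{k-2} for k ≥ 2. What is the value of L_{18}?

5778

Iterating the recurrence up to L_{12} = 322 and L_{11} = 199:
L_{13} = L_{12} + L_{11} = 322 + 199 = 521
L_{14} = L_{13} + L_{12} = 521 + 322 = 843
L_{15} = L_{14} + L_{13} = 843 + 521 = 1364
L_{16} = L_{15} + L_{14} = 1364 + 843 = 2207
L_{17} = L_{16} + L_{15} = 2207 + 1364 = 3571
L_{18} = L_{17} + L_{16} = 3571 + 2207 = 5778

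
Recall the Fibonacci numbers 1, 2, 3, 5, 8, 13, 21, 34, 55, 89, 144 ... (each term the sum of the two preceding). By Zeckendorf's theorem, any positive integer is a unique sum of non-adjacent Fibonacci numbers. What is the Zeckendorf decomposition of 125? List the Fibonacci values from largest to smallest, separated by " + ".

subtract 89 from 125: 36 remains
subtract 34 from 36: 2 remains
subtract 2 from 2: 0 remains
So 125 = 89 + 34 + 2, with no two terms consecutive in the sequence.

89 + 34 + 2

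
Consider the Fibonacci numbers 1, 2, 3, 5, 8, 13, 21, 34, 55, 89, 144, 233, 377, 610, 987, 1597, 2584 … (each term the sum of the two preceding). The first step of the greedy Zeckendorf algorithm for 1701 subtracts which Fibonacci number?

1597 ≤ 1701 < 2584, so the largest Fibonacci number not exceeding 1701 is 1597.

1597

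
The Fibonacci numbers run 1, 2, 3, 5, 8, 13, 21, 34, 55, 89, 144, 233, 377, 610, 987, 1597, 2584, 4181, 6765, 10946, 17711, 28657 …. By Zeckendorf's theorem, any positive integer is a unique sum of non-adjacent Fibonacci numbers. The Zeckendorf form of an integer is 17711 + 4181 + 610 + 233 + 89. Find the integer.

22824

17711 + 4181 + 610 + 233 + 89 = 22824.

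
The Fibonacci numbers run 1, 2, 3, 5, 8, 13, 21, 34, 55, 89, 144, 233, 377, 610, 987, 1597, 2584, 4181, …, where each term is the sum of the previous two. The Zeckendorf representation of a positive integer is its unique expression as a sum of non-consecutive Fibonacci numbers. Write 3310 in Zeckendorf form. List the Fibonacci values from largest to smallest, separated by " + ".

3310: greatest Fibonacci not exceeding it is 2584, leaving 726
726: greatest Fibonacci not exceeding it is 610, leaving 116
116: greatest Fibonacci not exceeding it is 89, leaving 27
27: greatest Fibonacci not exceeding it is 21, leaving 6
6: greatest Fibonacci not exceeding it is 5, leaving 1
1: greatest Fibonacci not exceeding it is 1, leaving 0
So 3310 = 2584 + 610 + 89 + 21 + 5 + 1, with no two terms consecutive in the sequence.

2584 + 610 + 89 + 21 + 5 + 1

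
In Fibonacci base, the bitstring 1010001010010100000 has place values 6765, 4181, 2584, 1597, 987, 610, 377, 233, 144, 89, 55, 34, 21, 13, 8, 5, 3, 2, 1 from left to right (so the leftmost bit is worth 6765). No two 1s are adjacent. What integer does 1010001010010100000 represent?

9917

Summing the place values of the 1 bits: 6765 + 2584 + 377 + 144 + 34 + 13 = 9917.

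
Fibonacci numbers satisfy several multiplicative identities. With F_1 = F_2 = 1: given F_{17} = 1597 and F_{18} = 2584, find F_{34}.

5702887

By the doubling identity F_{2k} = F_k(2F_{k+1} − F_k): F_{34} = 1597·(2·2584 − 1597) = 1597·3571 = 5702887.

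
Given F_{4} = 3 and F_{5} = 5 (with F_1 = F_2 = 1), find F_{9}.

By F_{2k+1} = F_k² + F_{k+1}²: F_{9} = 3² + 5² = 9 + 25 = 34.

34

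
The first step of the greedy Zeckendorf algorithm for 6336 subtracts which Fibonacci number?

4181

4181 ≤ 6336 < 6765, so the largest Fibonacci number not exceeding 6336 is 4181.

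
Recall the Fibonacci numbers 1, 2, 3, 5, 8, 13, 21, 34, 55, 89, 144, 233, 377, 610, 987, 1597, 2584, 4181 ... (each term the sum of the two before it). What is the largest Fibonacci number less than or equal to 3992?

2584

2584 ≤ 3992 < 4181, so the largest Fibonacci number not exceeding 3992 is 2584.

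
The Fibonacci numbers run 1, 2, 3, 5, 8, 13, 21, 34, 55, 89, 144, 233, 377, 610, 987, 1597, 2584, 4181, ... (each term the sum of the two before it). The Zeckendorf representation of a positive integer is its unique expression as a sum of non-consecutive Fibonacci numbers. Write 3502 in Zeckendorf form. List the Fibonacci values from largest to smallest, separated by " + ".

Repeatedly subtract the largest Fibonacci number that fits:
largest Fibonacci ≤ 3502 is 2584; 3502 − 2584 = 918
largest Fibonacci ≤ 918 is 610; 918 − 610 = 308
largest Fibonacci ≤ 308 is 233; 308 − 233 = 75
largest Fibonacci ≤ 75 is 55; 75 − 55 = 20
largest Fibonacci ≤ 20 is 13; 20 − 13 = 7
largest Fibonacci ≤ 7 is 5; 7 − 5 = 2
largest Fibonacci ≤ 2 is 2; 2 − 2 = 0
So 3502 = 2584 + 610 + 233 + 55 + 13 + 5 + 2, with no two terms consecutive in the sequence.

2584 + 610 + 233 + 55 + 13 + 5 + 2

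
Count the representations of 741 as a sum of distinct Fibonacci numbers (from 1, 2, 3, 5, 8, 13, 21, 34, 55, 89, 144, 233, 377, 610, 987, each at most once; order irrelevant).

21

741 = 610+89+34+8 = 610+89+34+5+3 = 610+89+21+13+8 = 377+233+89+34+8 = … (17 more), for 21 in all.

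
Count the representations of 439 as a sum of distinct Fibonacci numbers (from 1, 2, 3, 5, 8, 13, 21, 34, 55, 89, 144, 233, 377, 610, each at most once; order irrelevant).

8

Each representation comes from the Zeckendorf form by replacing some F_k with F_{k−1} + F_{k−2} where possible.
439 = 377+55+5+2 = 377+34+21+5+2 = 233+144+55+5+2 = 377+34+13+8+5+2 = 233+144+34+21+5+2 = … (3 more), for 8 in all.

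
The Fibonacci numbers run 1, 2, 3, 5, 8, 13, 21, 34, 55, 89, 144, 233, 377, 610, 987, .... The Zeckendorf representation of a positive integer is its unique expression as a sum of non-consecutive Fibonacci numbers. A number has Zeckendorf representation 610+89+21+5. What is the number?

725

610+89+21+5 = 725.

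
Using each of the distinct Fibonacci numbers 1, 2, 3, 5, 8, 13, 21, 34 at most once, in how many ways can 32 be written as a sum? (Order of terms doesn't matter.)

Starting from the Zeckendorf form and repeatedly splitting a term F_k into F_{k−1} + F_{k−2} (when neither is already used) reaches every representation.
32 = 21+8+3 = 21+8+2+1 = 21+5+3+2+1 = 13+8+5+3+2+1 — 4 representations.

4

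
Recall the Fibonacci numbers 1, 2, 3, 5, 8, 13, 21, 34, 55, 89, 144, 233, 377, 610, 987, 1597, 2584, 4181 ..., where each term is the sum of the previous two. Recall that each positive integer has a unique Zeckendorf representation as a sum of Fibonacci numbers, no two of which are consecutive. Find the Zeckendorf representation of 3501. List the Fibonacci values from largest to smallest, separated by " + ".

2584 + 610 + 233 + 55 + 13 + 5 + 1

Repeatedly subtract the largest Fibonacci number that fits:
3501 − 2584 = 917
917 − 610 = 307
307 − 233 = 74
74 − 55 = 19
19 − 13 = 6
6 − 5 = 1
1 − 1 = 0
So 3501 = 2584 + 610 + 233 + 55 + 13 + 5 + 1, with no two terms consecutive in the sequence.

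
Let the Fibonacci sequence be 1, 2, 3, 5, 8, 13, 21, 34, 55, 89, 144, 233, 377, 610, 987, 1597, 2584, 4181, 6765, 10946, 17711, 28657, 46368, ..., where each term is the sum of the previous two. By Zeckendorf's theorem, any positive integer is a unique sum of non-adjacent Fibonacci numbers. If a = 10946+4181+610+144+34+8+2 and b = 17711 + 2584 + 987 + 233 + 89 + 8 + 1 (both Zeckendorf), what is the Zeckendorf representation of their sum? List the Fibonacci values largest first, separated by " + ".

28657 + 6765 + 1597 + 377 + 89 + 34 + 13 + 5 + 1

The two numbers are 15925 and 21613, so their sum is 37538.
28657 ≤ 37538 < 46368, so take 28657; remainder 8881
6765 ≤ 8881 < 10946, so take 6765; remainder 2116
1597 ≤ 2116 < 2584, so take 1597; remainder 519
377 ≤ 519 < 610, so take 377; remainder 142
89 ≤ 142 < 144, so take 89; remainder 53
34 ≤ 53 < 55, so take 34; remainder 19
13 ≤ 19 < 21, so take 13; remainder 6
5 ≤ 6 < 8, so take 5; remainder 1
1 ≤ 1 < 2, so take 1; remainder 0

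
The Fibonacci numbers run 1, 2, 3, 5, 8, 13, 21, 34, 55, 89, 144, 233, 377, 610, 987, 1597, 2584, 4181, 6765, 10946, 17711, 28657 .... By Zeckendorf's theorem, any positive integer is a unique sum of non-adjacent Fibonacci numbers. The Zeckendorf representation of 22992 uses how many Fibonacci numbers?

Repeatedly subtract the largest Fibonacci number that fits:
22992: greatest Fibonacci not exceeding it is 17711, leaving 5281
5281: greatest Fibonacci not exceeding it is 4181, leaving 1100
1100: greatest Fibonacci not exceeding it is 987, leaving 113
113: greatest Fibonacci not exceeding it is 89, leaving 24
24: greatest Fibonacci not exceeding it is 21, leaving 3
3: greatest Fibonacci not exceeding it is 3, leaving 0
22992 = 17711 + 4181 + 987 + 89 + 21 + 3, which has 6 terms.

6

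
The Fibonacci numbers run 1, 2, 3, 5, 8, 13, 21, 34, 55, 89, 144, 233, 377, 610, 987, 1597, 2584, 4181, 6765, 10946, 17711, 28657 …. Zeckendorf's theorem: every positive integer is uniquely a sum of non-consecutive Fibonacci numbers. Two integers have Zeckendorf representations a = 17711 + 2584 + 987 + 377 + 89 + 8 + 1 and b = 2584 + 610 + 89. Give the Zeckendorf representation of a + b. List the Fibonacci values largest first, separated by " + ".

The two numbers are 21757 and 3283, so their sum is 25040.
Repeatedly subtract the largest Fibonacci number that fits:
25040 − 17711 = 7329
7329 − 6765 = 564
564 − 377 = 187
187 − 144 = 43
43 − 34 = 9
9 − 8 = 1
1 − 1 = 0

17711 + 6765 + 377 + 144 + 34 + 8 + 1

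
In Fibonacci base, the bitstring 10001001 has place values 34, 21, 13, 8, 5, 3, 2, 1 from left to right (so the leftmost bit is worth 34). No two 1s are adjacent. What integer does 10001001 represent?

Summing the place values of the 1 bits: 34 + 5 + 1 = 40.

40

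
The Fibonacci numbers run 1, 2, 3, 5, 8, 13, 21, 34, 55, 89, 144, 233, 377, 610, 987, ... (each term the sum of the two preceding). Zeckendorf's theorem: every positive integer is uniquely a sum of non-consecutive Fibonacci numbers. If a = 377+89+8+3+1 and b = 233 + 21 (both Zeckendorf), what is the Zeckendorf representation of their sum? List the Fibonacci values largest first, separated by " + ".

610 + 89 + 21 + 8 + 3 + 1

The two numbers are 478 and 254, so their sum is 732.
Repeatedly subtract the largest Fibonacci number that fits:
732 − 610 = 122
122 − 89 = 33
33 − 21 = 12
12 − 8 = 4
4 − 3 = 1
1 − 1 = 0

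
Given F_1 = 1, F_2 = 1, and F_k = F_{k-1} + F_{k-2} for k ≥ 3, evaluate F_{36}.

14930352

Iterating the recurrence up to F_{29} = 514229 and F_{28} = 317811:
F_{30} = F_{29} + F_{28} = 514229 + 317811 = 832040
F_{31} = F_{30} + F_{29} = 832040 + 514229 = 1346269
F_{32} = F_{31} + F_{30} = 1346269 + 832040 = 2178309
F_{33} = F_{32} + F_{31} = 2178309 + 1346269 = 3524578
F_{34} = F_{33} + F_{32} = 3524578 + 2178309 = 5702887
F_{35} = F_{34} + F_{33} = 5702887 + 3524578 = 9227465
F_{36} = F_{35} + F_{34} = 9227465 + 5702887 = 14930352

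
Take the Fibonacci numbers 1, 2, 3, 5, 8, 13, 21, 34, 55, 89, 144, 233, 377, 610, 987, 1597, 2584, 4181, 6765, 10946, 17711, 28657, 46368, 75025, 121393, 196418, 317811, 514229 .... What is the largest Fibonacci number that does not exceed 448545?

317811 ≤ 448545 < 514229, so the largest Fibonacci number not exceeding 448545 is 317811.

317811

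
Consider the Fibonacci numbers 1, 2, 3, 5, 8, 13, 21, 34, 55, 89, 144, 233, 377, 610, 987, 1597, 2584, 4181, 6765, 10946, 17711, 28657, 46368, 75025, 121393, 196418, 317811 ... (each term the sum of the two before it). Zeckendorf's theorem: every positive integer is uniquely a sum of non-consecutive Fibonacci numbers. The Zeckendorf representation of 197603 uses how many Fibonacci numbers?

7

take 196418 (≤ 197603); 197603 − 196418 = 1185
take 987 (≤ 1185); 1185 − 987 = 198
take 144 (≤ 198); 198 − 144 = 54
take 34 (≤ 54); 54 − 34 = 20
take 13 (≤ 20); 20 − 13 = 7
take 5 (≤ 7); 7 − 5 = 2
take 2 (≤ 2); 2 − 2 = 0
197603 = 196418 + 987 + 144 + 34 + 13 + 5 + 2, which has 7 terms.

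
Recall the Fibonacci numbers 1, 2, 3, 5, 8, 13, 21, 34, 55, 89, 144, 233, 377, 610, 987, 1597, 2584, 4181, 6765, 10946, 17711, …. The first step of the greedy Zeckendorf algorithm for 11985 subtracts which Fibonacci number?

10946 ≤ 11985 < 17711, so the largest Fibonacci number not exceeding 11985 is 10946.

10946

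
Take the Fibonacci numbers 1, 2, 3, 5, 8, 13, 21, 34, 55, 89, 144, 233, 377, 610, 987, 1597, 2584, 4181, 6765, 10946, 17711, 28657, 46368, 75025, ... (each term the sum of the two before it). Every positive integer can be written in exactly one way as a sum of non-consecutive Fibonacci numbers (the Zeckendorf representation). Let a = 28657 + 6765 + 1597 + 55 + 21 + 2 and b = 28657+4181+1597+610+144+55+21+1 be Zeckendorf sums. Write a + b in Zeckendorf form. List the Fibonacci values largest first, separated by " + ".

46368 + 17711 + 6765 + 987 + 377 + 144 + 8 + 3

The two numbers are 37097 and 35266, so their sum is 72363.
largest Fibonacci ≤ 72363 is 46368; 72363 − 46368 = 25995
largest Fibonacci ≤ 25995 is 17711; 25995 − 17711 = 8284
largest Fibonacci ≤ 8284 is 6765; 8284 − 6765 = 1519
largest Fibonacci ≤ 1519 is 987; 1519 − 987 = 532
largest Fibonacci ≤ 532 is 377; 532 − 377 = 155
largest Fibonacci ≤ 155 is 144; 155 − 144 = 11
largest Fibonacci ≤ 11 is 8; 11 − 8 = 3
largest Fibonacci ≤ 3 is 3; 3 − 3 = 0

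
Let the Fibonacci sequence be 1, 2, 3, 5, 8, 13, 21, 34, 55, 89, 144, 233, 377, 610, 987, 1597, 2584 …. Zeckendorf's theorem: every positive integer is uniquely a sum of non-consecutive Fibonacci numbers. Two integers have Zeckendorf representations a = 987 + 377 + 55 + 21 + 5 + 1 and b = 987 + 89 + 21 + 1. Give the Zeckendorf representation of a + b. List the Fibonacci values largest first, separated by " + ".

The two numbers are 1446 and 1098, so their sum is 2544.
take 1597 (≤ 2544); 2544 − 1597 = 947
take 610 (≤ 947); 947 − 610 = 337
take 233 (≤ 337); 337 − 233 = 104
take 89 (≤ 104); 104 − 89 = 15
take 13 (≤ 15); 15 − 13 = 2
take 2 (≤ 2); 2 − 2 = 0

1597 + 610 + 233 + 89 + 13 + 2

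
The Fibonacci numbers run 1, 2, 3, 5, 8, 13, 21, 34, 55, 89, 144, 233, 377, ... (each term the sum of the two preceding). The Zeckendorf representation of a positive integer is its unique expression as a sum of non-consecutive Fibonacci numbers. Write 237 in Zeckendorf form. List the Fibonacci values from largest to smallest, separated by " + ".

233 + 3 + 1

largest Fibonacci ≤ 237 is 233; 237 − 233 = 4
largest Fibonacci ≤ 4 is 3; 4 − 3 = 1
largest Fibonacci ≤ 1 is 1; 1 − 1 = 0
So 237 = 233 + 3 + 1, with no two terms consecutive in the sequence.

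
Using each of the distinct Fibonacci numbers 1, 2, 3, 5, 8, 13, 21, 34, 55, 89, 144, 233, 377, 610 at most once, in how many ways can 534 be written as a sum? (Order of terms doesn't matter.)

534 = 377+144+13 = 377+144+8+5 = 377+89+55+13 = … (12 more), for 15 in all.

15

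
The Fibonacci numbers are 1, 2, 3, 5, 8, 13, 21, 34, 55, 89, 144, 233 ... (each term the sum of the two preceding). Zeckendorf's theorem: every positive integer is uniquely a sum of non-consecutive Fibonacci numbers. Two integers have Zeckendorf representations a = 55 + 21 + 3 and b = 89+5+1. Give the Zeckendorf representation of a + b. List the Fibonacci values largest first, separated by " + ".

144 + 21 + 8 + 1

The two numbers are 79 and 95, so their sum is 174.
take 144 (≤ 174); 174 − 144 = 30
take 21 (≤ 30); 30 − 21 = 9
take 8 (≤ 9); 9 − 8 = 1
take 1 (≤ 1); 1 − 1 = 0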